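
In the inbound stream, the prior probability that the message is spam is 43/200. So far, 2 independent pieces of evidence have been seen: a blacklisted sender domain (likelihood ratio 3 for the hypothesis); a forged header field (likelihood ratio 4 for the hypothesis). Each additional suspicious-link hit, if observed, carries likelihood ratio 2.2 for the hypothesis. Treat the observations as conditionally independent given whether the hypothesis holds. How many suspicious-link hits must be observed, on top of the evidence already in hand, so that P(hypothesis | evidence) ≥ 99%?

Prior odds = 0.215/0.785 = 43/157.
Combined Bayes factor of the evidence already in hand = 3 × 4 = 12.
Odds after that evidence = (43/157) × 12 = 516/157.
Target odds = 0.99/0.01 = 99.
Need 2.2ⁿ ≥ 99 ÷ (516/157) = 5181/172.
2.2⁴ = 23.4256 falls short of 5181/172 but 2.2⁵ = 51.53632 reaches it, so n = 5.

5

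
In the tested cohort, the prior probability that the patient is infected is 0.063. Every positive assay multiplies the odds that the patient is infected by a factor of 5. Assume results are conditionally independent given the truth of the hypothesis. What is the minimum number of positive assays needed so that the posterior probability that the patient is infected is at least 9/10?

Prior odds = 0.063/0.937 = 63/937.
Likelihood ratio per positive assay = 5.
Target odds: 0.9 ÷ 0.1 = 9.
Need (63/937) × 5ⁿ ≥ 9, i.e. 5ⁿ ≥ 937/7.
5³ = 125 falls short of 937/7 but 5⁴ = 625 reaches it, so n = 4.

4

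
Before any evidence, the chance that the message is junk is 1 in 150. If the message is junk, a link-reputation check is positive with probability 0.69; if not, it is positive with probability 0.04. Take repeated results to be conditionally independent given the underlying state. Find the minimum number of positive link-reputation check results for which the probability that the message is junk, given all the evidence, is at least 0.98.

4

Prior odds: (1/150) ÷ (149/150) = 1/149.
Likelihood ratio of a positive = 0.69/0.04 = 17.25.
Target posterior odds = 0.98/0.02 = 49.
Need (1/149) × 17.25ⁿ ≥ 49, i.e. 17.25ⁿ ≥ 7301.
17.25³ = 5132.953125 falls short of 7301 but 17.25⁴ = 22667121/256 reaches it, so n = 4.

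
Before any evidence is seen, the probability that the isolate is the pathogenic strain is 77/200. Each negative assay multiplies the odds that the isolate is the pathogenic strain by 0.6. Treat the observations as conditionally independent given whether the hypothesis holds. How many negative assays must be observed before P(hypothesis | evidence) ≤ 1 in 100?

Prior odds = 0.385/0.615 = 77/123.
Likelihood ratio per negative assay = 0.6.
Target posterior odds = 0.01/0.99 = 1/99.
Need (77/123) × 0.6ⁿ ≤ 1/99, i.e. 0.6ⁿ ≤ 41/2541.
0.6⁸ = 6561/390625 is still above 41/2541 but 0.6⁹ = 19683/1953125 is at or below it, so n = 9.

9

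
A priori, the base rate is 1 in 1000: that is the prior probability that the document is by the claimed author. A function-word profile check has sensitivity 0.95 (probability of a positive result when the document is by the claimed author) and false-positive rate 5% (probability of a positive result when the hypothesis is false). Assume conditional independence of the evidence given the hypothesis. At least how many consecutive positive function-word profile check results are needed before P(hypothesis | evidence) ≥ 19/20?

Prior odds = 0.001/0.999 = 1/999.
Likelihood ratio of a positive result = 0.95/0.05 = 19.
Target odds: 0.95 ÷ 0.05 = 19.
Need (1/999) × 19ⁿ ≥ 19, i.e. 19ⁿ ≥ 18981.
19³ = 6859 falls short of 18981 but 19⁴ = 130321 reaches it, so n = 4.

4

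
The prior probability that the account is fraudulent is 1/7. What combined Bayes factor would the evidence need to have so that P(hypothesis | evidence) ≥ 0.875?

Prior odds = (1/7)/(6/7) = 1/6.
Target odds = 0.875/0.125 = 7.
Required Bayes factor = 7 ÷ (1/6) = 42.

42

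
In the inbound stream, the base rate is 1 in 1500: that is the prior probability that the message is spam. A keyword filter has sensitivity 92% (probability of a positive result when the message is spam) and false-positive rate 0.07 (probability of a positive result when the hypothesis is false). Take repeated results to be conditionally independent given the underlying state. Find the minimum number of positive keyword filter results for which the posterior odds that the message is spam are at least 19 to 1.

Prior odds = (1/1500)/(1499/1500) = 1/1499.
Likelihood ratio of a positive result = 0.92/0.07 = 92/7.
Target odds = 19.
Need (1/1499) × (92/7)ⁿ ≥ 19, i.e. (92/7)ⁿ ≥ 28481.
(92/7)³ = 778688/343 falls short of 28481 but (92/7)⁴ = 71639296/2401 reaches it, so n = 4.

4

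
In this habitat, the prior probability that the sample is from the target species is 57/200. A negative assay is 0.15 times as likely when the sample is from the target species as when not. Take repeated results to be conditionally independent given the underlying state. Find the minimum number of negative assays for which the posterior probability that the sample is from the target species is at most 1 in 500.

Prior odds = 0.285/0.715 = 57/143.
Likelihood ratio per negative assay = 0.15.
Target odds: 0.002 ÷ 0.998 = 1/499.
Require 0.15ⁿ ≤ 1/499 ÷ (57/143) = 143/28443.
0.15² = 0.0225 is still above 143/28443 but 0.15³ = 0.003375 is at or below it, so n = 3.

3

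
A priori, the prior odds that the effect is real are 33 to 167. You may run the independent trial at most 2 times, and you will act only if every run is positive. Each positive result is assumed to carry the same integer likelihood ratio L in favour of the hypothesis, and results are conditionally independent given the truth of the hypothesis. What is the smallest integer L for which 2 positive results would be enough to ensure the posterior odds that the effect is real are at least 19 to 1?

Prior odds = 33/167.
Target odds = 19.
Need L² ≥ 19 ÷ (33/167) = 3173/33.
9² = 81 < 3173/33 ≤ 100 = 10², so L = 10.

10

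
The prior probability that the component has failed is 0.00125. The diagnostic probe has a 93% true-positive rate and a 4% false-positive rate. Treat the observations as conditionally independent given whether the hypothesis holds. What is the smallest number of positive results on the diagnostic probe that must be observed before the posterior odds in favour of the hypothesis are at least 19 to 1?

4

Prior odds = 0.00125/0.99875 = 1/799.
Likelihood ratio of a positive result = 0.93/0.04 = 23.25.
Target odds = 19.
Require 23.25ⁿ ≥ 19 ÷ (1/799) = 15181.
23.25³ = 804357/64 falls short of 15181 but 23.25⁴ = 74805201/256 reaches it, so n = 4.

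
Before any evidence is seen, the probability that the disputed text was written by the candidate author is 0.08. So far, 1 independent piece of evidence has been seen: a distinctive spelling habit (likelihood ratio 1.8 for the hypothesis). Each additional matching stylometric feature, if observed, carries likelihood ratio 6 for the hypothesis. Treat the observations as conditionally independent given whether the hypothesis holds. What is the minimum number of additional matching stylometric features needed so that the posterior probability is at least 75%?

Prior odds = 0.08/0.92 = 2/23.
Bayes factor of the evidence already in hand = 1.8.
Odds after that evidence = (2/23) × 1.8 = 18/115.
Target odds = 0.75/0.25 = 3.
Need 6ⁿ ≥ 3 ÷ (18/115) = 115/6.
6¹ = 6 falls short of 115/6 but 6² = 36 reaches it, so n = 2.

2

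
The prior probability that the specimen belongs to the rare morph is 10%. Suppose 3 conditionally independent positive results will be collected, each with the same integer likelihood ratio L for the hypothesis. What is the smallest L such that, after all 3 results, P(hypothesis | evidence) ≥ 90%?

Prior odds = 0.1/0.9 = 1/9.
Target odds = 0.9/0.1 = 9.
Need L³ ≥ 9 ÷ (1/9) = 81.
4³ = 64 < 81 ≤ 125 = 5³, so L = 5.

5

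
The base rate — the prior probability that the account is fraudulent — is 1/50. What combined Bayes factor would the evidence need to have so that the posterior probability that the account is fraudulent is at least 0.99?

Prior odds = 0.02/0.98 = 1/49.
Target odds = 0.99/0.01 = 99.
Required Bayes factor = 99 ÷ (1/49) = 4851.

4851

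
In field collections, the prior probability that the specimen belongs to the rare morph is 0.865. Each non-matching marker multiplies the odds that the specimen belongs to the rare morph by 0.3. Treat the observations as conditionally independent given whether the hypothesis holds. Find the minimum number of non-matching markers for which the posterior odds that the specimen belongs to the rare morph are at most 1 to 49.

Prior odds: 0.865 ÷ 0.135 = 173/27.
Likelihood ratio per non-matching marker = 0.3.
Target odds = 1/49.
Need (173/27) × 0.3ⁿ ≤ 1/49, i.e. 0.3ⁿ ≤ 27/8477.
0.3⁴ = 0.0081 is still above 27/8477 but 0.3⁵ = 243/100000 is at or below it, so n = 5.

5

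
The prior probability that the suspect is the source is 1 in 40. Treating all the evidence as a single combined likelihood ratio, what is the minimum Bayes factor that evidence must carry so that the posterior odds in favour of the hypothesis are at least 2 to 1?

78

Prior odds = 0.025/0.975 = 1/39.
Target odds = 2.
Required Bayes factor = 2 ÷ (1/39) = 78.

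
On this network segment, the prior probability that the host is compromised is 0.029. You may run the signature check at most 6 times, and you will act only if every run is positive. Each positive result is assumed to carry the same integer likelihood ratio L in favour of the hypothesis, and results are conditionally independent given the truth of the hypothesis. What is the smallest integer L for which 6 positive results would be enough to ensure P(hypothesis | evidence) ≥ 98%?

4

Prior odds = 0.029/0.971 = 29/971.
Target odds = 0.98/0.02 = 49.
Need L⁶ ≥ 49 ÷ (29/971) = 47579/29.
3⁶ = 729 < 47579/29 ≤ 4096 = 4⁶, so L = 4.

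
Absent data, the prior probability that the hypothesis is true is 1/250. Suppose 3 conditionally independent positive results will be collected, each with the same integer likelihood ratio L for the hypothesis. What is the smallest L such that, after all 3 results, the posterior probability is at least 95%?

17

Prior odds = 0.004/0.996 = 1/249.
Target odds = 0.95/0.05 = 19.
Need L³ ≥ 19 ÷ (1/249) = 4731.
16³ = 4096 < 4731 ≤ 4913 = 17³, so L = 17.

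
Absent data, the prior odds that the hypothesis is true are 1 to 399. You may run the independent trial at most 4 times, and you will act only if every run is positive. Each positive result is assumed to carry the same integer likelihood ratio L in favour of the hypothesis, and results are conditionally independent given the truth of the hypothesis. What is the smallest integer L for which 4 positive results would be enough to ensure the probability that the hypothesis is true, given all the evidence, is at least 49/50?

Prior odds = 1/399.
Target odds = 0.98/0.02 = 49.
Need L⁴ ≥ 49 ÷ (1/399) = 19551.
11⁴ = 14641 < 19551 ≤ 20736 = 12⁴, so L = 12.

12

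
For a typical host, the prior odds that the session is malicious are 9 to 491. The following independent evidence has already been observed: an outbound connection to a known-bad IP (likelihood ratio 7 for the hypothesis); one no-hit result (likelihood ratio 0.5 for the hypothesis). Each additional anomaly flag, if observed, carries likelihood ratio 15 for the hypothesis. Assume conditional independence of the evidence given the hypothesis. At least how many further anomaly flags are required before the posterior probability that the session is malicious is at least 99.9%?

Prior odds = 9/491.
Combined Bayes factor of the evidence already in hand = 7 × 0.5 = 3.5.
Odds after that evidence = (9/491) × 3.5 = 63/982.
Target odds = 0.999/0.001 = 999.
Need 15ⁿ ≥ 999 ÷ (63/982) = 109002/7.
15³ = 3375 falls short of 109002/7 but 15⁴ = 50625 reaches it, so n = 4.

4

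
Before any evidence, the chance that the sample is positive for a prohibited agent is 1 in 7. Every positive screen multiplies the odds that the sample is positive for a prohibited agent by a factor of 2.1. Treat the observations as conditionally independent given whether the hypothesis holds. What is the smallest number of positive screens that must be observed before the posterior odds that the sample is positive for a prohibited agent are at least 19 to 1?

Prior odds = (1/7)/(6/7) = 1/6.
Likelihood ratio per positive screen = 2.1.
Target odds = 19.
Need (1/6) × 2.1ⁿ ≥ 19, i.e. 2.1ⁿ ≥ 114.
2.1⁶ = 85766121/1000000 falls short of 114 but 2.1⁷ ≈180.109 reaches it, so n = 7.

7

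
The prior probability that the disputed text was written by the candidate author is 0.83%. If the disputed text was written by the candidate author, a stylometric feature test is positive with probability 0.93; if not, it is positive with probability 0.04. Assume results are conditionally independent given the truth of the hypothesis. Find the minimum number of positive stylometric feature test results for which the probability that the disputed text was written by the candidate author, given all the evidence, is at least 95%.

Prior odds = 0.0083/0.9917 = 83/9917.
Likelihood ratio of a positive = 0.93/0.04 = 23.25.
Target odds: 0.95 ÷ 0.05 = 19.
Require 23.25ⁿ ≥ 19 ÷ (83/9917) = 188423/83.
23.25² = 540.5625 falls short of 188423/83 but 23.25³ = 804357/64 reaches it, so n = 3.

3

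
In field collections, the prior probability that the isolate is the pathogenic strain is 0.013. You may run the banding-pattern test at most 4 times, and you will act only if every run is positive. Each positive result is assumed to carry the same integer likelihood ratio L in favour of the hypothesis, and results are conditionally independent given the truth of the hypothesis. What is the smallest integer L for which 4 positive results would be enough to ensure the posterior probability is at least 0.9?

6

Prior odds = 0.013/0.987 = 13/987.
Target odds = 0.9/0.1 = 9.
Need L⁴ ≥ 9 ÷ (13/987) = 8883/13.
5⁴ = 625 < 8883/13 ≤ 1296 = 6⁴, so L = 6.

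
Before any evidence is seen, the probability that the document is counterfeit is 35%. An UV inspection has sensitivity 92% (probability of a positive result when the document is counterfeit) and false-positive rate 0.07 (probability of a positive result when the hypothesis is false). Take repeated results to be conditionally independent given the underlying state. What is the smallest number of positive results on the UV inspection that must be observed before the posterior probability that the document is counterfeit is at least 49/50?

Prior odds = 0.35/0.65 = 7/13.
Likelihood ratio of a positive result = 0.92/0.07 = 92/7.
Target posterior odds = 0.98/0.02 = 49.
Require (92/7)ⁿ ≥ 49 ÷ (7/13) = 91.
(92/7)¹ = 92/7 falls short of 91 but (92/7)² = 8464/49 reaches it, so n = 2.

2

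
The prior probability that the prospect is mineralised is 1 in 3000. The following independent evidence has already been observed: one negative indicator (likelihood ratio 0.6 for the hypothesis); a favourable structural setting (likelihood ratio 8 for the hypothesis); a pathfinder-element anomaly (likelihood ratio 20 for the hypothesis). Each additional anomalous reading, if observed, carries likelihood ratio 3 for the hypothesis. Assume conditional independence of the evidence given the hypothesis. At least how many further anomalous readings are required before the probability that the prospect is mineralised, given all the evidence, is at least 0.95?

Prior odds = (1/3000)/(2999/3000) = 1/2999.
Combined Bayes factor of the evidence already in hand = 0.6 × 8 × 20 = 96.
Odds after that evidence = (1/2999) × 96 = 96/2999.
Target odds = 0.95/0.05 = 19.
Need 3ⁿ ≥ 19 ÷ (96/2999) = 56981/96.
3⁵ = 243 falls short of 56981/96 but 3⁶ = 729 reaches it, so n = 6.

6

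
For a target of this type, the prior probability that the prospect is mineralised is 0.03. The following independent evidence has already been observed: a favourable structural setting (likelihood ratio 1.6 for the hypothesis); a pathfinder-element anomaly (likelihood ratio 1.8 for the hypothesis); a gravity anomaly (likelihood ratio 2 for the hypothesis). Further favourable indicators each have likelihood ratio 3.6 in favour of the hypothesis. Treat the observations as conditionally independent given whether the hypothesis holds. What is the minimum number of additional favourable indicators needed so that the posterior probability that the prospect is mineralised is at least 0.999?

7

Prior odds = 0.03/0.97 = 3/97.
Combined Bayes factor of the evidence already in hand = 1.6 × 1.8 × 2 = 5.76.
Odds after that evidence = (3/97) × 5.76 = 432/2425.
Target odds = 0.999/0.001 = 999.
Need 3.6ⁿ ≥ 999 ÷ (432/2425) = 5607.8125.
3.6⁶ = 34012224/15625 falls short of 5607.8125 but 3.6⁷ = 612220032/78125 reaches it, so n = 7.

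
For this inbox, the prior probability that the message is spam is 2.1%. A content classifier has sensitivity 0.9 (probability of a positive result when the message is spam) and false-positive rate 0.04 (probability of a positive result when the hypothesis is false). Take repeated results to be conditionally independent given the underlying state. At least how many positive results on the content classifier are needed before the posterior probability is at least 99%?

3

Prior odds: 0.021 ÷ 0.979 = 21/979.
Likelihood ratio of a positive result = 0.9/0.04 = 22.5.
Target odds: 0.99 ÷ 0.01 = 99.
Require 22.5ⁿ ≥ 99 ÷ (21/979) = 32307/7.
22.5² = 506.25 falls short of 32307/7 but 22.5³ = 11390.625 reaches it, so n = 3.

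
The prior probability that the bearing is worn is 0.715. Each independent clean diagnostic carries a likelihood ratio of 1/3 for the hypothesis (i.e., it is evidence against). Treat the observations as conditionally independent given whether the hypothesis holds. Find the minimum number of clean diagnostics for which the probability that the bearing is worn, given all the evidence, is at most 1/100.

6

Prior odds = 0.715/0.285 = 143/57.
Likelihood ratio per clean diagnostic = 1/3.
Target odds: 0.01 ÷ 0.99 = 1/99.
Require (1/3)ⁿ ≤ 1/99 ÷ (143/57) = 19/4719.
(1/3)⁵ = 1/243 is still above 19/4719 but (1/3)⁶ = 1/729 is at or below it, so n = 6.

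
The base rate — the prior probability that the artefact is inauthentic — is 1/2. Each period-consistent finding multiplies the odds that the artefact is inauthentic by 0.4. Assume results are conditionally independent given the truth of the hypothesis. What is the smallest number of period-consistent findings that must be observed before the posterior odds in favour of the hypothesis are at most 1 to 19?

Prior odds = 0.5/0.5 = 1.
Likelihood ratio per period-consistent finding = 0.4.
Target odds = 1/19.
Require 0.4ⁿ ≤ 1/19 ÷ 1 = 1/19.
0.4³ = 0.064 is still above 1/19 but 0.4⁴ = 0.0256 is at or below it, so n = 4.

4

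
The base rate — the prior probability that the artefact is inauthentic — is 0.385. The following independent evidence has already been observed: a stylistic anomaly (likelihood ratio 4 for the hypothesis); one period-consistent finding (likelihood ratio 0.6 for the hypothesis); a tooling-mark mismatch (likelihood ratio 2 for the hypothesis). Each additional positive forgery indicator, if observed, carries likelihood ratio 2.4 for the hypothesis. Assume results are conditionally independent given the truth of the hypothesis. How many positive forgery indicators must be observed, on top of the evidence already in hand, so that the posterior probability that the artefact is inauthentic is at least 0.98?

Prior odds = 0.385/0.615 = 77/123.
Combined Bayes factor of the evidence already in hand = 4 × 0.6 × 2 = 4.8.
Odds after that evidence = (77/123) × 4.8 = 616/205.
Target odds = 0.98/0.02 = 49.
Need 2.4ⁿ ≥ 49 ÷ (616/205) = 1435/88.
2.4³ = 13.824 falls short of 1435/88 but 2.4⁴ = 33.1776 reaches it, so n = 4.

4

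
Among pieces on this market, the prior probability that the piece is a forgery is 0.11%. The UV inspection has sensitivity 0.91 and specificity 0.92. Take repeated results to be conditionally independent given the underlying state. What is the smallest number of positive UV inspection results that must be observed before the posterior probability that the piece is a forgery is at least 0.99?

Prior odds = 0.0011/0.9989 = 11/9989.
False-positive rate = 1 − 0.92 = 0.08; likelihood ratio of a positive = 0.91/0.08 = 11.375.
Target odds: 0.99 ÷ 0.01 = 99.
Need (11/9989) × 11.375ⁿ ≥ 99, i.e. 11.375ⁿ ≥ 89901.
11.375⁴ = 68574961/4096 falls short of 89901 but 11.375⁵ ≈190439 reaches it, so n = 5.

5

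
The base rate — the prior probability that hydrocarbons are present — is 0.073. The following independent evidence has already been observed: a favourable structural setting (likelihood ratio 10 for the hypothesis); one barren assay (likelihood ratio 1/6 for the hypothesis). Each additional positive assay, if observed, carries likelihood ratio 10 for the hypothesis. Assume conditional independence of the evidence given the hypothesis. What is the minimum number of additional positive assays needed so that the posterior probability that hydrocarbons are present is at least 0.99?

3

Prior odds = 0.073/0.927 = 73/927.
Combined Bayes factor of the evidence already in hand = 10 × (1/6) = 5/3.
Odds after that evidence = (73/927) × 5/3 = 365/2781.
Target odds = 0.99/0.01 = 99.
Need 10ⁿ ≥ 99 ÷ (365/2781) = 275319/365.
10² = 100 falls short of 275319/365 but 10³ = 1000 reaches it, so n = 3.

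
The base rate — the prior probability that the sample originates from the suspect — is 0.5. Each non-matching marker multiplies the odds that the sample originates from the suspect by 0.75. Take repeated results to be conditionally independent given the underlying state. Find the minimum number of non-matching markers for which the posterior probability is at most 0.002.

Prior odds: 0.5 ÷ 0.5 = 1.
Likelihood ratio per non-matching marker = 0.75.
Target posterior odds = 0.002/0.998 = 1/499.
Require 0.75ⁿ ≤ 1/499 ÷ 1 = 1/499.
0.75²¹ ≈0.00237841 is still above 1/499 but 0.75²² ≈0.00178381 is at or below it, so n = 22.

22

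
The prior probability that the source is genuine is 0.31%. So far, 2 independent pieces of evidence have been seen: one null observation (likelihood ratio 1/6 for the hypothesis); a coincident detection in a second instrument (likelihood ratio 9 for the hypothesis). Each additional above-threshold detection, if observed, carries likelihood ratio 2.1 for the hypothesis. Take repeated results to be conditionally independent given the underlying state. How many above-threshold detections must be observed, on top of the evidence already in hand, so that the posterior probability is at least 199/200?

Prior odds = 0.0031/0.9969 = 31/9969.
Combined Bayes factor of the evidence already in hand = (1/6) × 9 = 1.5.
Odds after that evidence = (31/9969) × 1.5 = 31/6646.
Target odds = 0.995/0.005 = 199.
Need 2.1ⁿ ≥ 199 ÷ (31/6646) = 1322554/31.
2.1¹⁴ ≈32439.2 falls short of 1322554/31 but 2.1¹⁵ ≈68122.3 reaches it, so n = 15.

15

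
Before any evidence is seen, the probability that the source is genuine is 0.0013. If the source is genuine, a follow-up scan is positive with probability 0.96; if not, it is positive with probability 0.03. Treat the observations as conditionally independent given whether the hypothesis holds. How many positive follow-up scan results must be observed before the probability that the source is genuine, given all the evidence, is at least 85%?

3

Prior odds: 0.0013 ÷ 0.9987 = 13/9987.
Likelihood ratio of a positive = 0.96/0.03 = 32.
Target posterior odds = 0.85/0.15 = 17/3.
Require 32ⁿ ≥ 17/3 ÷ (13/9987) = 56593/13.
32² = 1024 falls short of 56593/13 but 32³ = 32768 reaches it, so n = 3.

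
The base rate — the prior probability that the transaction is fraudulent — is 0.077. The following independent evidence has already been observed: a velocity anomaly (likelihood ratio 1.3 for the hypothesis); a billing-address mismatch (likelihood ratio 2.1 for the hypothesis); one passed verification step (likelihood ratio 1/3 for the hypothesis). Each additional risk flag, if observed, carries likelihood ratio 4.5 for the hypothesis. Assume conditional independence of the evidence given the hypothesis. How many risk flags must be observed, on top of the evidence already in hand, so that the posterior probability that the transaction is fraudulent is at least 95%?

Prior odds = 0.077/0.923 = 77/923.
Combined Bayes factor of the evidence already in hand = 1.3 × 2.1 × (1/3) = 0.91.
Odds after that evidence = (77/923) × 0.91 = 539/7100.
Target odds = 0.95/0.05 = 19.
Need 4.5ⁿ ≥ 19 ÷ (539/7100) = 134900/539.
4.5³ = 91.125 falls short of 134900/539 but 4.5⁴ = 410.0625 reaches it, so n = 4.

4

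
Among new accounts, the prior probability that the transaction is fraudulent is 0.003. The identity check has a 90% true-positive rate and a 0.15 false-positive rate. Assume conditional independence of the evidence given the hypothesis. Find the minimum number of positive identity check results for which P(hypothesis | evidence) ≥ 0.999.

Prior odds = 0.003/0.997 = 3/997.
Likelihood ratio of a positive result = 0.9/0.15 = 6.
Target posterior odds = 0.999/0.001 = 999.
Need (3/997) × 6ⁿ ≥ 999, i.e. 6ⁿ ≥ 332001.
6⁷ = 279936 falls short of 332001 but 6⁸ = 1679616 reaches it, so n = 8.

8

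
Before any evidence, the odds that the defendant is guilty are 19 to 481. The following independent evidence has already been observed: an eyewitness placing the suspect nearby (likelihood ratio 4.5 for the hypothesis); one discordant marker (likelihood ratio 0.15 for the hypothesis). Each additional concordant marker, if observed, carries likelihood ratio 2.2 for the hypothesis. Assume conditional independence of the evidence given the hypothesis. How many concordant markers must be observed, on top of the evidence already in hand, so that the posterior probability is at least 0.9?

Prior odds = 19/481.
Combined Bayes factor of the evidence already in hand = 4.5 × 0.15 = 0.675.
Odds after that evidence = (19/481) × 0.675 = 513/19240.
Target odds = 0.9/0.1 = 9.
Need 2.2ⁿ ≥ 9 ÷ (513/19240) = 19240/57.
2.2⁷ = 19487171/78125 falls short of 19240/57 but 2.2⁸ = 214358881/390625 reaches it, so n = 8.

8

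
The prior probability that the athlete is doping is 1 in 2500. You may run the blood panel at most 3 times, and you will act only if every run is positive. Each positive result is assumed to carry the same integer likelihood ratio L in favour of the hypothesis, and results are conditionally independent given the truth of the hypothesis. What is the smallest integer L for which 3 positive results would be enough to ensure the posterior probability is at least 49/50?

Prior odds = 0.0004/0.9996 = 1/2499.
Target odds = 0.98/0.02 = 49.
Need L³ ≥ 49 ÷ (1/2499) = 122451.
49³ = 117649 < 122451 ≤ 125000 = 50³, so L = 50.

50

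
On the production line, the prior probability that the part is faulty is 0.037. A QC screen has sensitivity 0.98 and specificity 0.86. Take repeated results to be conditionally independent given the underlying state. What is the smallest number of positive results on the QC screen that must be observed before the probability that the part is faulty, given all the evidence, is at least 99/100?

5

Prior odds = 0.037/0.963 = 37/963.
False-positive rate = 1 − 0.86 = 0.14; likelihood ratio of a positive = 0.98/0.14 = 7.
Target odds: 0.99 ÷ 0.01 = 99.
Require 7ⁿ ≥ 99 ÷ (37/963) = 95337/37.
7⁴ = 2401 falls short of 95337/37 but 7⁵ = 16807 reaches it, so n = 5.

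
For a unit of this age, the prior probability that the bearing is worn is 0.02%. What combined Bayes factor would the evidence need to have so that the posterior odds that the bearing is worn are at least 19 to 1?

94981

Prior odds = 0.0002/0.9998 = 1/4999.
Target odds = 19.
Required Bayes factor = 19 ÷ (1/4999) = 94981.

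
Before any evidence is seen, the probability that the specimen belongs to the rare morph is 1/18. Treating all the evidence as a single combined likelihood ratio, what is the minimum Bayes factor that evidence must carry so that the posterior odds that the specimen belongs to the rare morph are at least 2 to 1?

34

Prior odds = (1/18)/(17/18) = 1/17.
Target odds = 2.
Required Bayes factor = 2 ÷ (1/17) = 34.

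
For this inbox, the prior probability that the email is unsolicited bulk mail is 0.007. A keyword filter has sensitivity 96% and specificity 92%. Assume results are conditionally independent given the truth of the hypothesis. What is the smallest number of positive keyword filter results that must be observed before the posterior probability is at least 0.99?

Prior odds = 0.007/0.993 = 7/993.
False-positive rate = 1 − 0.92 = 0.08; likelihood ratio of a positive = 0.96/0.08 = 12.
Target odds: 0.99 ÷ 0.01 = 99.
Need (7/993) × 12ⁿ ≥ 99, i.e. 12ⁿ ≥ 98307/7.
12³ = 1728 falls short of 98307/7 but 12⁴ = 20736 reaches it, so n = 4.

4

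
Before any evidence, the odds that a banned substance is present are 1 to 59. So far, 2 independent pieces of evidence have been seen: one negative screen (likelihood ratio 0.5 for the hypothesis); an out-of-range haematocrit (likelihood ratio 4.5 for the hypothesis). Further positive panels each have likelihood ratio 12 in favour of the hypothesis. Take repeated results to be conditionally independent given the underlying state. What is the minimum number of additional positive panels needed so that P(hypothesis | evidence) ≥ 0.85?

3

Prior odds = 1/59.
Combined Bayes factor of the evidence already in hand = 0.5 × 4.5 = 2.25.
Odds after that evidence = (1/59) × 2.25 = 9/236.
Target odds = 0.85/0.15 = 17/3.
Need 12ⁿ ≥ 17/3 ÷ (9/236) = 4012/27.
12² = 144 falls short of 4012/27 but 12³ = 1728 reaches it, so n = 3.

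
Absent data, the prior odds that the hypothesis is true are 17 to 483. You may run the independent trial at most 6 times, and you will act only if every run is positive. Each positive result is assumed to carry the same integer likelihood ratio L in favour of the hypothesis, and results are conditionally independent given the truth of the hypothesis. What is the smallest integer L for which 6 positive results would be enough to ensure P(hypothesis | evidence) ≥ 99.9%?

6

Prior odds = 17/483.
Target odds = 0.999/0.001 = 999.
Need L⁶ ≥ 999 ÷ (17/483) = 482517/17.
5⁶ = 15625 < 482517/17 ≤ 46656 = 6⁶, so L = 6.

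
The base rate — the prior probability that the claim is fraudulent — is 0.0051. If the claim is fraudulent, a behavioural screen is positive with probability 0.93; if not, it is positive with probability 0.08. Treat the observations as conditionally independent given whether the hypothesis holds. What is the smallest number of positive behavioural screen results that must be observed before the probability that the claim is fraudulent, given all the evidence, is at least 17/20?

3

Prior odds = 0.0051/0.9949 = 51/9949.
Likelihood ratio of a positive = 0.93/0.08 = 11.625.
Target odds: 0.85 ÷ 0.15 = 17/3.
Require 11.625ⁿ ≥ 17/3 ÷ (51/9949) = 9949/9.
11.625² = 135.140625 falls short of 9949/9 but 11.625³ = 804357/512 reaches it, so n = 3.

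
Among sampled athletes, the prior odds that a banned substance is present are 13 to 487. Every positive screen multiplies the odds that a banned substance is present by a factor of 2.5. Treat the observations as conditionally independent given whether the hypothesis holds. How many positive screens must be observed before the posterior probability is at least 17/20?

Prior odds = 13/487.
Likelihood ratio per positive screen = 2.5.
Target odds: 0.85 ÷ 0.15 = 17/3.
Need (13/487) × 2.5ⁿ ≥ 17/3, i.e. 2.5ⁿ ≥ 8279/39.
2.5⁵ = 97.65625 falls short of 8279/39 but 2.5⁶ = 244.140625 reaches it, so n = 6.

6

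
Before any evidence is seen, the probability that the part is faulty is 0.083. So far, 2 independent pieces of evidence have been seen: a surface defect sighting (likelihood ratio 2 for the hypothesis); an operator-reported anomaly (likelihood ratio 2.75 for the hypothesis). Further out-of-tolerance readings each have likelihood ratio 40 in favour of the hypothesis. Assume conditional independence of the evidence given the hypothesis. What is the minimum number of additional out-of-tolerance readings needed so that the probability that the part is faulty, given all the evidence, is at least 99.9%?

3

Prior odds = 0.083/0.917 = 83/917.
Combined Bayes factor of the evidence already in hand = 2 × 2.75 = 5.5.
Odds after that evidence = (83/917) × 5.5 = 913/1834.
Target odds = 0.999/0.001 = 999.
Need 40ⁿ ≥ 999 ÷ (913/1834) = 1832166/913.
40² = 1600 falls short of 1832166/913 but 40³ = 64000 reaches it, so n = 3.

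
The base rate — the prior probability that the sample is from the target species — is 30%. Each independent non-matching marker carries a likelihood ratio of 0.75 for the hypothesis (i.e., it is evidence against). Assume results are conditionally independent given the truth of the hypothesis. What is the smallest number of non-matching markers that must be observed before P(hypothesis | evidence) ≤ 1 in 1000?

22

Prior odds = 0.3/0.7 = 3/7.
Likelihood ratio per non-matching marker = 0.75.
Target posterior odds = 0.001/0.999 = 1/999.
Need (3/7) × 0.75ⁿ ≤ 1/999, i.e. 0.75ⁿ ≤ 7/2997.
0.75²¹ ≈0.00237841 is still above 7/2997 but 0.75²² ≈0.00178381 is at or below it, so n = 22.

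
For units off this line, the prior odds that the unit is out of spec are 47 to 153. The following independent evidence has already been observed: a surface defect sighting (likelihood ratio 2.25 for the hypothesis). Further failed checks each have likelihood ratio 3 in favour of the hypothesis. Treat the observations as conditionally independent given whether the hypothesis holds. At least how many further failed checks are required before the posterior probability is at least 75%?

2

Prior odds = 47/153.
Bayes factor of the evidence already in hand = 2.25.
Odds after that evidence = (47/153) × 2.25 = 47/68.
Target odds = 0.75/0.25 = 3.
Need 3ⁿ ≥ 3 ÷ (47/68) = 204/47.
3¹ = 3 falls short of 204/47 but 3² = 9 reaches it, so n = 2.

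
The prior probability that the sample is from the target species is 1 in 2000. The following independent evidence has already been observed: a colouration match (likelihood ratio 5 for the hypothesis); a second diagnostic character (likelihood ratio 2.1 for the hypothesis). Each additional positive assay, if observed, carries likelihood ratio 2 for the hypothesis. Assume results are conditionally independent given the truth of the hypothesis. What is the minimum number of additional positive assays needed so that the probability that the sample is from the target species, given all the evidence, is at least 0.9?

11

Prior odds = 0.0005/0.9995 = 1/1999.
Combined Bayes factor of the evidence already in hand = 5 × 2.1 = 10.5.
Odds after that evidence = (1/1999) × 10.5 = 21/3998.
Target odds = 0.9/0.1 = 9.
Need 2ⁿ ≥ 9 ÷ (21/3998) = 11994/7.
2¹⁰ = 1024 falls short of 11994/7 but 2¹¹ = 2048 reaches it, so n = 11.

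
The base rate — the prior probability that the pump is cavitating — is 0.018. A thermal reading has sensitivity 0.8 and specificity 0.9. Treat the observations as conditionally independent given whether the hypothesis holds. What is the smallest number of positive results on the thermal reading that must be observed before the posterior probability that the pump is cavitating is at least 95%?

4

Prior odds: 0.018 ÷ 0.982 = 9/491.
False-positive rate = 1 − 0.9 = 0.1; likelihood ratio of a positive = 0.8/0.1 = 8.
Target odds: 0.95 ÷ 0.05 = 19.
Need (9/491) × 8ⁿ ≥ 19, i.e. 8ⁿ ≥ 9329/9.
8³ = 512 falls short of 9329/9 but 8⁴ = 4096 reaches it, so n = 4.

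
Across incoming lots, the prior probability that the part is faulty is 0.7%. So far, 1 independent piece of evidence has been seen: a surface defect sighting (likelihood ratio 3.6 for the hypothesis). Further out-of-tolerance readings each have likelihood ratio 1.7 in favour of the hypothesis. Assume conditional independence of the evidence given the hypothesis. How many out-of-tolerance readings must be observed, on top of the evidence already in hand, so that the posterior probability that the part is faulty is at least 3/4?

Prior odds = 0.007/0.993 = 7/993.
Bayes factor of the evidence already in hand = 3.6.
Odds after that evidence = (7/993) × 3.6 = 42/1655.
Target odds = 0.75/0.25 = 3.
Need 1.7ⁿ ≥ 3 ÷ (42/1655) = 1655/14.
1.7⁸ ≈69.7576 falls short of 1655/14 but 1.7⁹ ≈118.588 reaches it, so n = 9.

9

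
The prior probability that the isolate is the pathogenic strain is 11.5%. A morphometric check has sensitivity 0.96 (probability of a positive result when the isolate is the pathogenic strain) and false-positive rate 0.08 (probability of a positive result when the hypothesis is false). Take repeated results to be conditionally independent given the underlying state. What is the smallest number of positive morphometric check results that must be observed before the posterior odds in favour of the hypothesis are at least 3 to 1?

Prior odds = 0.115/0.885 = 23/177.
Likelihood ratio of a positive result = 0.96/0.08 = 12.
Target odds = 3.
Need (23/177) × 12ⁿ ≥ 3, i.e. 12ⁿ ≥ 531/23.
12¹ = 12 falls short of 531/23 but 12² = 144 reaches it, so n = 2.

2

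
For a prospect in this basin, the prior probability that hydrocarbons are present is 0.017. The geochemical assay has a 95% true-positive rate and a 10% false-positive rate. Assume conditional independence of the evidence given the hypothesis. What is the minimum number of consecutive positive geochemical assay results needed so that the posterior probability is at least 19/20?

Prior odds = 0.017/0.983 = 17/983.
Likelihood ratio of a positive result = 0.95/0.1 = 9.5.
Target posterior odds = 0.95/0.05 = 19.
Require 9.5ⁿ ≥ 19 ÷ (17/983) = 18677/17.
9.5³ = 857.375 falls short of 18677/17 but 9.5⁴ = 8145.0625 reaches it, so n = 4.

4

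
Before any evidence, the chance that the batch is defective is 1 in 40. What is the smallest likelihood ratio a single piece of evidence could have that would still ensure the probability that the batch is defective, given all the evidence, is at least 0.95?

Prior odds = 0.025/0.975 = 1/39.
Target odds = 0.95/0.05 = 19.
Required Bayes factor = 19 ÷ (1/39) = 741.

741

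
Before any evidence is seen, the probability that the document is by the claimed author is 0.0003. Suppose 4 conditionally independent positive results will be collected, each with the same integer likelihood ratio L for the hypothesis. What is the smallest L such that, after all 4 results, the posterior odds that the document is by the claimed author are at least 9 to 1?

Prior odds = 0.0003/0.9997 = 3/9997.
Target odds = 9.
Need L⁴ ≥ 9 ÷ (3/9997) = 29991.
13⁴ = 28561 < 29991 ≤ 38416 = 14⁴, so L = 14.

14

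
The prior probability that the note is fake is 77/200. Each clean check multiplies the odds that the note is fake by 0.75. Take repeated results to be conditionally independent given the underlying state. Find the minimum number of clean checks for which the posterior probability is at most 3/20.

Prior odds: 0.385 ÷ 0.615 = 77/123.
Likelihood ratio per clean check = 0.75.
Target odds: 0.15 ÷ 0.85 = 3/17.
Require 0.75ⁿ ≤ 3/17 ÷ (77/123) = 369/1309.
0.75⁴ = 0.31640625 is still above 369/1309 but 0.75⁵ = 243/1024 is at or below it, so n = 5.

5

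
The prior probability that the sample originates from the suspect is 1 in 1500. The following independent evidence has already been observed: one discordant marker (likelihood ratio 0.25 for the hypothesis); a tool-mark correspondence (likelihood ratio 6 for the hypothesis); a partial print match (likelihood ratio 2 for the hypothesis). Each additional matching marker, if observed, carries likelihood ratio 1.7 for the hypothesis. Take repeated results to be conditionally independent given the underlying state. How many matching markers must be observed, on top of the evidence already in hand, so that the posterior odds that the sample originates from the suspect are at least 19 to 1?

Prior odds = (1/1500)/(1499/1500) = 1/1499.
Combined Bayes factor of the evidence already in hand = 0.25 × 6 × 2 = 3.
Odds after that evidence = (1/1499) × 3 = 3/1499.
Target odds = 19.
Need 1.7ⁿ ≥ 19 ÷ (3/1499) = 28481/3.
1.7¹⁷ ≈8272.4 falls short of 28481/3 but 1.7¹⁸ ≈14063.1 reaches it, so n = 18.

18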